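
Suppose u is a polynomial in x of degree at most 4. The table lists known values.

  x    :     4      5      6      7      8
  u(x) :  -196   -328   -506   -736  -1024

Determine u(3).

-104

First differences: -132, -178, -230, -288. Second differences: -46, -52, -58. Third differences: -6, -6.
Level-3 differences are constant, so u has degree 3.
Fitting a degree-3 polynomial gives u(x) = -x³ - 8x² + x - 8.
Then u(3) = -104.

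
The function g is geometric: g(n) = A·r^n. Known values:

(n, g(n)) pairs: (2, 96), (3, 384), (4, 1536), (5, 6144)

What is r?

Consecutive ratio: 384/96 = 4, and 1536/384 = 4, so r = 4.
Then A·4^2 = 96 gives A = 6, and g(n) = 6·4^n.

4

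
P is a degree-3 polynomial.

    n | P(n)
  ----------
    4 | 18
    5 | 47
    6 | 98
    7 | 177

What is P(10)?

Write P(n) = an³ + bn² + cn + d; the 4 given values yield a linear system in the 4 coefficients.
Solving, P(n) = n³ - 4n² + 4n + 2.
Then P(10) = 642.

642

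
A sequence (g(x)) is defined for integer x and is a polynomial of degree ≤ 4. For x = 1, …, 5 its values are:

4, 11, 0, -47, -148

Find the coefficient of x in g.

1

First differences: 7, -11, -47, -101. Second differences: -18, -36, -54. Third differences: -18, -18.
Level-3 differences are constant, so g has degree 3.
Fitting a degree-3 polynomial gives g(x) = -3x³ + 9x² + x - 3.
The coefficient of x is 1.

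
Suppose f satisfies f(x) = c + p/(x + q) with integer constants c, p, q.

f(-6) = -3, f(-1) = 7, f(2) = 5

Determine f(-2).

(f(x) − c)(x + q) = p for each data point; the three points give a linear system in c and q, then p follows.
Solving: c = 3, q = 4, p = 12, so f(x) = 3 + 12/(x + 4).
Then f(-2) = 3 + 12/2 = 9.

9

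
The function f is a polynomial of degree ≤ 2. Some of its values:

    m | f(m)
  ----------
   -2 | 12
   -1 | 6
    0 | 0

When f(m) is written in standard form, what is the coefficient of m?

First differences: -6, -6.
Level-1 differences are constant, so f has degree 1.
Fitting a degree-1 polynomial gives f(m) = -6m.
The coefficient of m is -6.

-6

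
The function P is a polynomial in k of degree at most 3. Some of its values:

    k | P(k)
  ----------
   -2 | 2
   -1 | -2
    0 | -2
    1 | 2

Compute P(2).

First differences: -4, 0, 4. Second differences: 4, 4.
Level-2 differences are constant, so P has degree 2.
Extending the table by one column gives the next first difference 8, so P(2) = 2 + 8 = 10.

10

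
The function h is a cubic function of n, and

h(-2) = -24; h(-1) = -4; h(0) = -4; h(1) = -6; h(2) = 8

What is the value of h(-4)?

First differences: 20, 0, -2, 14. Second differences: -20, -2, 16. Third differences: 18, 18.
Level-3 differences are constant, so h has degree 3.
Fitting a degree-3 polynomial gives h(n) = 3n³ - n² - 4n - 4.
Then h(-4) = -196.

-196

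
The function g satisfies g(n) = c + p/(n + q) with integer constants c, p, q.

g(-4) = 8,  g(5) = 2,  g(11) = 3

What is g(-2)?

(g(n) − c)(n + q) = p for each data point; the three points give a linear system in c and q, then p follows.
Solving: c = 4, q = 1, p = -12, so g(n) = 4 − 12/(n + 1).
Then g(-2) = 4 − 12/(-1) = 16.

16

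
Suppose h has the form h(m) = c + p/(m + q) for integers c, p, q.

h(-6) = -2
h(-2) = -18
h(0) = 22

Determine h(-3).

(h(m) − c)(m + q) = p for each data point; the three points give a linear system in c and q, then p follows.
Solving: c = 2, q = 1, p = 20, so h(m) = 2 + 20/(m + 1).
Then h(-3) = 2 + 20/(-2) = -8.

-8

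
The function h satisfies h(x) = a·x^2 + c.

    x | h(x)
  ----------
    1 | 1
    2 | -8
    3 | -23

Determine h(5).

From h(1) = 1 and h(2) = -8: 1a + c = 1 and 4a + c = -8.
Subtracting: 3a = -9, so a = -3; then c = 1 − (-3)·1 = 4.
So h(x) = -3x² + 4, and h(5) = -71.

-71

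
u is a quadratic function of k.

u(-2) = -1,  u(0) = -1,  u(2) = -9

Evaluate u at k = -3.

-4

Write u(k) = ak² + bk + c; the 3 given values yield a linear system in the 3 coefficients.
Solving, u(k) = -k² - 2k - 1.
Then u(-3) = -4.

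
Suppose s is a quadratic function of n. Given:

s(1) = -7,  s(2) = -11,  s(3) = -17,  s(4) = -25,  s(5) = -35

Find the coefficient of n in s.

-1

Write s(n) = an² + bn + c; the 5 given values yield a linear system in the 3 coefficients.
Solving, s(n) = -n² - n - 5.
The coefficient of n is -1.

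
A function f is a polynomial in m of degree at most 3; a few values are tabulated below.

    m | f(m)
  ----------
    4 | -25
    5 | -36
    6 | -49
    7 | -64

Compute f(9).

First differences: -11, -13, -15. Second differences: -2, -2.
Level-2 differences are constant, so f has degree 2.
Fitting a degree-2 polynomial gives f(m) = -m² - 2m - 1.
Then f(9) = -100.

-100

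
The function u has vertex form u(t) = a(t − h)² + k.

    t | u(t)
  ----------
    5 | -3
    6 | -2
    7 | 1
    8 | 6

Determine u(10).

First differences 1, 3, 5; second difference 2 = 2a, so a = 1.
Expanding, the t-coefficient is −2ah = -2h; matching it to the data gives h = 5, and then k = -3.
So u(t) = 1(t − 5)² − 3.
u(10) = 1·5² − 3 = 22.

22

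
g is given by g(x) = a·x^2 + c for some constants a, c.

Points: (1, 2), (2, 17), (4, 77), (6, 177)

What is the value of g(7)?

From g(1) = 2 and g(2) = 17: 1a + c = 2 and 4a + c = 17.
Subtracting: 3a = 15, so a = 5; then c = 2 − 5·1 = -3.
So g(x) = 5x² − 3, and g(7) = 242.

242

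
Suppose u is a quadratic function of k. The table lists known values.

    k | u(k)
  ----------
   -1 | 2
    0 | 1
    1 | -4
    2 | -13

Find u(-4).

-19

First differences: -1, -5, -9. Second differences: -4, -4.
Level-2 differences are constant, so u has degree 2.
Fitting a degree-2 polynomial gives u(k) = -2k² - 3k + 1.
Then u(-4) = -19.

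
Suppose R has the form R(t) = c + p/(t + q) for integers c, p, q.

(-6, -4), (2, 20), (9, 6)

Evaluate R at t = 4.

(R(t) − c)(t + q) = p for each data point; the three points give a linear system in c and q, then p follows.
Solving: c = 2, q = 0, p = 36, so R(t) = 2 + 36/(t + 0).
Then R(4) = 2 + 36/4 = 11.

11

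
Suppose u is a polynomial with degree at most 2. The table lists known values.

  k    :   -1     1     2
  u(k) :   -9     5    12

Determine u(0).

-2

Write u(k) = ak² + bk + c; the 3 given values yield a linear system in the 3 coefficients.
Solving, the leading coefficient vanishes, and u(k) = 7k - 2.
Then u(0) = -2.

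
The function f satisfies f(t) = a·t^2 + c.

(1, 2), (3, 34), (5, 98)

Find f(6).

From f(1) = 2 and f(3) = 34: 1a + c = 2 and 9a + c = 34.
Subtracting: 8a = 32, so a = 4; then c = 2 − 4·1 = -2.
So f(t) = 4t² − 2, and f(6) = 142.

142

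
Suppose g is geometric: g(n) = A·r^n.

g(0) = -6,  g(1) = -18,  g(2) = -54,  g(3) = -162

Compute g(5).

-1458

Consecutive ratio: -18/(-6) = 3, and -54/(-18) = 3, so r = 3.
Then A·3^0 = -6 gives A = -6, and g(n) = -6·3^n.
g(5) = -6·3^5 = -1458.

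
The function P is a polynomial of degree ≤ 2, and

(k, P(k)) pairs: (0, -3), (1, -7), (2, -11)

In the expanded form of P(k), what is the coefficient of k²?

First differences: -4, -4.
Level-1 differences are constant, so P has degree 1.
Fitting a degree-1 polynomial gives P(k) = -4k - 3.
The coefficient of k² is 0.

0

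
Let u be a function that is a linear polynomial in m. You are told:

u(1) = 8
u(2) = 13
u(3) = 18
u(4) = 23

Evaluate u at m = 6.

33

First differences: 5, 5, 5.
Level-1 differences are constant, so u has degree 1.
Fitting a degree-1 polynomial gives u(m) = 5m + 3.
Then u(6) = 33.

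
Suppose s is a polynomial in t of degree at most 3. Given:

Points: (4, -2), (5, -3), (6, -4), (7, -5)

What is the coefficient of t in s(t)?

-1

First differences: -1, -1, -1.
Level-1 differences are constant, so s has degree 1.
Fitting a degree-1 polynomial gives s(t) = -t + 2.
The coefficient of t is -1.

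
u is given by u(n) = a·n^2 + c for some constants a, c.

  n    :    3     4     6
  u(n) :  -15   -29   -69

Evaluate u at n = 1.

1

From u(3) = -15 and u(4) = -29: 9a + c = -15 and 16a + c = -29.
Subtracting: 7a = -14, so a = -2; then c = -15 − (-2)·9 = 3.
So u(n) = -2n² + 3, and u(1) = 1.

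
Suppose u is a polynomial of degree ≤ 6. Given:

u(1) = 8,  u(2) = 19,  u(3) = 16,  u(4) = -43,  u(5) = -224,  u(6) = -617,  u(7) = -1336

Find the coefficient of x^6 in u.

First differences: 11, -3, -59, -181, -393, -719. Second differences: -14, -56, -122, -212, -326. Third differences: -42, -66, -90, -114. Fourth differences: -24, -24, -24.
Level-4 differences are constant, so u has degree 4.
Fitting a degree-4 polynomial gives u(x) = -x^4 + 3x³ + 5x + 1.
The coefficient of x^6 is 0.

0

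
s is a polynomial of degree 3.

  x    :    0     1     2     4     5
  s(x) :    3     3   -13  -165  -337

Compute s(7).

Write s(x) = ax³ + bx² + cx + d; the 5 given values yield a linear system in the 4 coefficients.
Solving, s(x) = -3x³ + x² + 2x + 3.
Then s(7) = -963.

-963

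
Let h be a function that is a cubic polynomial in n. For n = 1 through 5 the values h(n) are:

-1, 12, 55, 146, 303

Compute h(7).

887

First differences: 13, 43, 91, 157. Second differences: 30, 48, 66. Third differences: 18, 18.
Level-3 differences are constant, so h has degree 3.
Fitting a degree-3 polynomial gives h(n) = 3n³ - 3n² + n - 2.
Then h(7) = 887.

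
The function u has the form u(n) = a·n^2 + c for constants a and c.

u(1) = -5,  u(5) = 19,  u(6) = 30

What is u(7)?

From u(1) = -5 and u(5) = 19: 1a + c = -5 and 25a + c = 19.
Subtracting: 24a = 24, so a = 1; then c = -5 − 1·1 = -6.
So u(n) = 1n² − 6, and u(7) = 43.

43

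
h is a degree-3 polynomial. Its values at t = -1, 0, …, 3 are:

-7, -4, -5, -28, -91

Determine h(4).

Write h(t) = at³ + bt² + ct + d; the 5 given values yield a linear system in the 4 coefficients.
Solving, h(t) = -3t³ - 2t² + 4t - 4.
Then h(4) = -212.

-212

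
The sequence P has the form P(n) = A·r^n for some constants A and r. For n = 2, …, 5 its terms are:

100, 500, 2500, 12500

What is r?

Consecutive ratio: 500/100 = 5, and 2500/500 = 5, so r = 5.
Then A·5^2 = 100 gives A = 4, and P(n) = 4·5^n.

5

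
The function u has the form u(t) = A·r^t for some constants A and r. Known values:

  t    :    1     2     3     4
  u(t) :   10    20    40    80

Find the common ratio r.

Consecutive ratio: 20/10 = 2, and 40/20 = 2, so r = 2.
Then A·2^1 = 10 gives A = 5, and u(t) = 5·2^t.

2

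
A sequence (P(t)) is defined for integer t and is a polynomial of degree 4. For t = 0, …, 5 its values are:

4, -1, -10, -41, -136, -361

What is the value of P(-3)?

-185

First differences: -5, -9, -31, -95, -225. Second differences: -4, -22, -64, -130. Third differences: -18, -42, -66. Fourth differences: -24, -24.
Level-4 differences are constant, so P has degree 4.
Fitting a degree-4 polynomial gives P(t) = -t^4 + 3t³ - 4t² - 3t + 4.
Then P(-3) = -185.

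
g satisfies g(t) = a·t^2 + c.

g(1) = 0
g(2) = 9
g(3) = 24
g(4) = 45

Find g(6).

From g(1) = 0 and g(2) = 9: 1a + c = 0 and 4a + c = 9.
Subtracting: 3a = 9, so a = 3; then c = 0 − 3·1 = -3.
So g(t) = 3t² − 3, and g(6) = 105.

105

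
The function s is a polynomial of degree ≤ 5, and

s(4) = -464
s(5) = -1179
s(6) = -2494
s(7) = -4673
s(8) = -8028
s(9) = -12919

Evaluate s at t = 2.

First differences: -715, -1315, -2179, -3355, -4891. Second differences: -600, -864, -1176, -1536. Third differences: -264, -312, -360. Fourth differences: -48, -48.
Level-4 differences are constant, so s has degree 4.
Fitting a degree-4 polynomial gives s(t) = -2t^4 + 2t² + 5t - 4.
Then s(2) = -18.

-18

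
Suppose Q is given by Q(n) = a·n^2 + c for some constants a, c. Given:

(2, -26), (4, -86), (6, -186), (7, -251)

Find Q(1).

-11

From Q(2) = -26 and Q(4) = -86: 4a + c = -26 and 16a + c = -86.
Subtracting: 12a = -60, so a = -5; then c = -26 − (-5)·4 = -6.
So Q(n) = -5n² − 6, and Q(1) = -11.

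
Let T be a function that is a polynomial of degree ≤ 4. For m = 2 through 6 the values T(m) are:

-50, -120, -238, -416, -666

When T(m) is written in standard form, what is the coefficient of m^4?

0

First differences: -70, -118, -178, -250. Second differences: -48, -60, -72. Third differences: -12, -12.
Level-3 differences are constant, so T has degree 3.
Fitting a degree-3 polynomial gives T(m) = -2m³ - 6m² - 2m - 6.
The coefficient of m^4 is 0.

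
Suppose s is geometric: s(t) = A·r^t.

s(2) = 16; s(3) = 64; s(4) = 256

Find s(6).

Consecutive ratio: 64/16 = 4, and 256/64 = 4, so r = 4.
Then A·4^2 = 16 gives A = 1, and s(t) = 1·4^t.
s(6) = 1·4^6 = 4096.

4096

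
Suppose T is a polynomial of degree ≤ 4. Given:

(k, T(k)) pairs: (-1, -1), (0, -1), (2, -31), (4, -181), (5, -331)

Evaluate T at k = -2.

5

Write T(k) = ak^4 + bk³ + ck² + dk + e; the 5 given values yield a linear system in the 5 coefficients.
Solving, the leading coefficient vanishes, and T(k) = -2k³ - 3k² - k - 1.
Then T(-2) = 5.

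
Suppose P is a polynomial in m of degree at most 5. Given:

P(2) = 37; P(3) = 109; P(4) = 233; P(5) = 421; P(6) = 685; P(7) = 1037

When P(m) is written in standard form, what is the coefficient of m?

First differences: 72, 124, 188, 264, 352. Second differences: 52, 64, 76, 88. Third differences: 12, 12, 12.
Level-3 differences are constant, so P has degree 3.
Fitting a degree-3 polynomial gives P(m) = 2m³ + 8m² - 6m + 1.
The coefficient of m is -6.

-6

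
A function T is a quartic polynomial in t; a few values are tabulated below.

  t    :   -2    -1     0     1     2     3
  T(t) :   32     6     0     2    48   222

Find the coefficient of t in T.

-4

First differences: -26, -6, 2, 46, 174. Second differences: 20, 8, 44, 128. Third differences: -12, 36, 84. Fourth differences: 48, 48.
Level-4 differences are constant, so T has degree 4.
Fitting a degree-4 polynomial gives T(t) = 2t^4 + 2t³ + 2t² - 4t.
The coefficient of t is -4.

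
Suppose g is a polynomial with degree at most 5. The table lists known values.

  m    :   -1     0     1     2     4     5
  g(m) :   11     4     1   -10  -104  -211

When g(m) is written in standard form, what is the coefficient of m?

-3

Write g(m) = am^5 + bm^4 + cm³ + dm² + em + p; the 6 given values yield a linear system in the 6 coefficients.
Solving, the top 2 coefficients vanish, and g(m) = -2m³ + 2m² - 3m + 4.
The coefficient of m is -3.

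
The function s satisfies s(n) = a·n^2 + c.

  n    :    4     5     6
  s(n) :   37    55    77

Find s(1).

7

From s(4) = 37 and s(5) = 55: 16a + c = 37 and 25a + c = 55.
Subtracting: 9a = 18, so a = 2; then c = 37 − 2·16 = 5.
So s(n) = 2n² + 5, and s(1) = 7.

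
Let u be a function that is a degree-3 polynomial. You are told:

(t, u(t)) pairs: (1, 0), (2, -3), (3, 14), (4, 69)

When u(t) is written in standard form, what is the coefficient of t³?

Write u(t) = at³ + bt² + ct + d; the 4 given values yield a linear system in the 4 coefficients.
Solving, u(t) = 3t³ - 8t² + 5.
The coefficient of t³ is 3.

3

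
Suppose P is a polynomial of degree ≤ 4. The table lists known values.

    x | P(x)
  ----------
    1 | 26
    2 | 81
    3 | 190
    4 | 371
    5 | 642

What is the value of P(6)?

Write P(x) = ax^4 + bx³ + cx² + dx + e; the 5 given values yield a linear system in the 5 coefficients.
Solving, the leading coefficient vanishes, and P(x) = 3x³ + 9x² + 7x + 7.
Then P(6) = 1021.

1021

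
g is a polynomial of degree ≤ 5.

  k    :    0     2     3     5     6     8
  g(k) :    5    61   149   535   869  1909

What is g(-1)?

1

Write g(k) = ak^5 + bk^4 + ck³ + dk² + ek + p; the 6 given values yield a linear system in the 6 coefficients.
Solving, the top 2 coefficients vanish, and g(k) = 3k³ + 5k² + 6k + 5.
Then g(-1) = 1.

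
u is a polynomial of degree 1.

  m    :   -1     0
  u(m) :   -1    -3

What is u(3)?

Write u(m) = am + b; the 2 given values yield a linear system in the 2 coefficients.
Solving, u(m) = -2m - 3.
Then u(3) = -9.

-9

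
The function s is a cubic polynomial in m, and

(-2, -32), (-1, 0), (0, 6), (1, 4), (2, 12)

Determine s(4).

First differences: 32, 6, -2, 8. Second differences: -26, -8, 10. Third differences: 18, 18.
Level-3 differences are constant, so s has degree 3.
Fitting a degree-3 polynomial gives s(m) = 3m³ - 4m² - m + 6.
Then s(4) = 130.

130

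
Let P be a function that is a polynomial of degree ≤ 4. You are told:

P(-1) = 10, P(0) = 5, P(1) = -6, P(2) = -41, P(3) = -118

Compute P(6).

-781

First differences: -5, -11, -35, -77. Second differences: -6, -24, -42. Third differences: -18, -18.
Level-3 differences are constant, so P has degree 3.
Fitting a degree-3 polynomial gives P(n) = -3n³ - 3n² - 5n + 5.
Then P(6) = -781.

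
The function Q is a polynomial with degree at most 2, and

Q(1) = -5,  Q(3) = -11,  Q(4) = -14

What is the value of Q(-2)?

Write Q(m) = am² + bm + c; the 3 given values yield a linear system in the 3 coefficients.
Solving, the leading coefficient vanishes, and Q(m) = -3m - 2.
Then Q(-2) = 4.

4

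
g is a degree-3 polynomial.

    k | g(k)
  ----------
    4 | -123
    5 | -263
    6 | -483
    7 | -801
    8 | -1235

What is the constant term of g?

Write g(k) = ak³ + bk² + ck + d; the 5 given values yield a linear system in the 4 coefficients.
Solving, g(k) = -3k³ + 5k² - 2k - 3.
The constant term is g(0) = -3.

-3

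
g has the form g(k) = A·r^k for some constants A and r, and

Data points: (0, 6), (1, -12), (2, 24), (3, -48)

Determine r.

-2

Consecutive ratio: -12/6 = -2, and 24/(-12) = -2, so r = -2.
Then A·(-2)^0 = 6 gives A = 6, and g(k) = 6·(-2)^k.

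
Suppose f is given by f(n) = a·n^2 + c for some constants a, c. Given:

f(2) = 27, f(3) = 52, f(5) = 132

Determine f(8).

From f(2) = 27 and f(3) = 52: 4a + c = 27 and 9a + c = 52.
Subtracting: 5a = 25, so a = 5; then c = 27 − 5·4 = 7.
So f(n) = 5n² + 7, and f(8) = 327.

327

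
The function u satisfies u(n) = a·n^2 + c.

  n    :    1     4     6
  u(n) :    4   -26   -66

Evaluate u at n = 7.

From u(1) = 4 and u(4) = -26: 1a + c = 4 and 16a + c = -26.
Subtracting: 15a = -30, so a = -2; then c = 4 − (-2)·1 = 6.
So u(n) = -2n² + 6, and u(7) = -92.

-92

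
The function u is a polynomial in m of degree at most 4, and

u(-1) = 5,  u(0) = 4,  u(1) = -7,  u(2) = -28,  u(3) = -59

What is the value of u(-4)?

-52

First differences: -1, -11, -21, -31. Second differences: -10, -10, -10.
Level-2 differences are constant, so u has degree 2.
Fitting a degree-2 polynomial gives u(m) = -5m² - 6m + 4.
Then u(-4) = -52.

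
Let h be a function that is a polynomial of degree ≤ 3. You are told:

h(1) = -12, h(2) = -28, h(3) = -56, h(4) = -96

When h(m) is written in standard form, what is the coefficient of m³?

First differences: -16, -28, -40. Second differences: -12, -12.
Level-2 differences are constant, so h has degree 2.
Fitting a degree-2 polynomial gives h(m) = -6m² + 2m - 8.
The coefficient of m³ is 0.

0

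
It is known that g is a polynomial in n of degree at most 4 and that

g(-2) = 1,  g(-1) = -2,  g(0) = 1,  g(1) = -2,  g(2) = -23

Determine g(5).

-314

First differences: -3, 3, -3, -21. Second differences: 6, -6, -18. Third differences: -12, -12.
Level-3 differences are constant, so g has degree 3.
Fitting a degree-3 polynomial gives g(n) = -2n³ - 3n² + 2n + 1.
Then g(5) = -314.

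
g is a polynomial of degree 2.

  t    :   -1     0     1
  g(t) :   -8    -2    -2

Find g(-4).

-62

Write g(t) = at² + bt + c; the 3 given values yield a linear system in the 3 coefficients.
Solving, g(t) = -3t² + 3t - 2.
Then g(-4) = -62.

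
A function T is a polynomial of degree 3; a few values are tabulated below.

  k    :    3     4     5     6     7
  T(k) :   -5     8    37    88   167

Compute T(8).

Write T(k) = ak³ + bk² + ck + d; the 5 given values yield a linear system in the 4 coefficients.
Solving, T(k) = k³ - 4k² + 4k - 8.
Then T(8) = 280.

280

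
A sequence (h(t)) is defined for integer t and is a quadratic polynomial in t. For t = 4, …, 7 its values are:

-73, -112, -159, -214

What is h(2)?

Write h(t) = at² + bt + c; the 4 given values yield a linear system in the 3 coefficients.
Solving, h(t) = -4t² - 3t + 3.
Then h(2) = -19.

-19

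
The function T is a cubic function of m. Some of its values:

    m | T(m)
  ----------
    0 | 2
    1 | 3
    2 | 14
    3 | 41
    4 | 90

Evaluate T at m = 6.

First differences: 1, 11, 27, 49. Second differences: 10, 16, 22. Third differences: 6, 6.
Level-3 differences are constant, so T has degree 3.
Fitting a degree-3 polynomial gives T(m) = m³ + 2m² - 2m + 2.
Then T(6) = 278.

278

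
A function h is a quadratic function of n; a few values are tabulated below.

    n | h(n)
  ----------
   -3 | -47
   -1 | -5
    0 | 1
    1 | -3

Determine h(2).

Write h(n) = an² + bn + c; the 4 given values yield a linear system in the 3 coefficients.
Solving, h(n) = -5n² + n + 1.
Then h(2) = -17.

-17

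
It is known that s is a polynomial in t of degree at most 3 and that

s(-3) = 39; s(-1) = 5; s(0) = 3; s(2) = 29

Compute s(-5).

113

Write s(t) = at³ + bt² + ct + d; the 4 given values yield a linear system in the 4 coefficients.
Solving, the leading coefficient vanishes, and s(t) = 5t² + 3t + 3.
Then s(-5) = 113.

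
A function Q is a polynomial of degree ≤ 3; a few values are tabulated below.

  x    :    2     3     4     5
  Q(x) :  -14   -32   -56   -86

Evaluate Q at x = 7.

-164

First differences: -18, -24, -30. Second differences: -6, -6.
Level-2 differences are constant, so Q has degree 2.
Fitting a degree-2 polynomial gives Q(x) = -3x² - 3x + 4.
Then Q(7) = -164.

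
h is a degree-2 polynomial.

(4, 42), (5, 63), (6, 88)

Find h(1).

Write h(t) = at² + bt + c; the 3 given values yield a linear system in the 3 coefficients.
Solving, h(t) = 2t² + 3t - 2.
Then h(1) = 3.

3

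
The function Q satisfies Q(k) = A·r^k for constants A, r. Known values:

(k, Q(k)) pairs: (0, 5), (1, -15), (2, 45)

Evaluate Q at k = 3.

Consecutive ratio: -15/5 = -3, and 45/(-15) = -3, so r = -3.
Then A·(-3)^0 = 5 gives A = 5, and Q(k) = 5·(-3)^k.
Q(3) = 5·(-3)^3 = -135.

-135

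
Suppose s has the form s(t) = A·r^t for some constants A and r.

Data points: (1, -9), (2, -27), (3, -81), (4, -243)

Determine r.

Consecutive ratio: -27/(-9) = 3, and -81/(-27) = 3, so r = 3.
Then A·3^1 = -9 gives A = -3, and s(t) = -3·3^t.

3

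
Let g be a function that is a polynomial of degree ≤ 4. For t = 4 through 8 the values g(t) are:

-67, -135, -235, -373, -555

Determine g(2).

-3

First differences: -68, -100, -138, -182. Second differences: -32, -38, -44. Third differences: -6, -6.
Level-3 differences are constant, so g has degree 3.
Fitting a degree-3 polynomial gives g(t) = -t³ - t² + 2t + 5.
Then g(2) = -3.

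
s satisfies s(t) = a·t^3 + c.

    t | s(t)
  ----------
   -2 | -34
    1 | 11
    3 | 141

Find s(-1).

From s(-2) = -34 and s(1) = 11: -8a + c = -34 and 1a + c = 11.
Subtracting: 9a = 45, so a = 5; then c = -34 − 5·(-8) = 6.
So s(t) = 5t³ + 6, and s(-1) = 1.

1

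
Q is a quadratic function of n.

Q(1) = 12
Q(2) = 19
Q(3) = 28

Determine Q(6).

Write Q(n) = an² + bn + c; the 3 given values yield a linear system in the 3 coefficients.
Solving, Q(n) = n² + 4n + 7.
Then Q(6) = 67.

67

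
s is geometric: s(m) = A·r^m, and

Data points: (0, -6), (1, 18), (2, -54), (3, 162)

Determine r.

-3

Consecutive ratio: 18/(-6) = -3, and -54/18 = -3, so r = -3.
Then A·(-3)^0 = -6 gives A = -6, and s(m) = -6·(-3)^m.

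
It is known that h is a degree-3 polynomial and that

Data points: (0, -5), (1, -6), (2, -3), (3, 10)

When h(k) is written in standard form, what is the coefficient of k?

-1

Write h(k) = ak³ + bk² + ck + d; the 4 given values yield a linear system in the 4 coefficients.
Solving, h(k) = k³ - k² - k - 5.
The coefficient of k is -1.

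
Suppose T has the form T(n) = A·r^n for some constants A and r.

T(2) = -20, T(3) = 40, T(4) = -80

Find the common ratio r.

-2

Consecutive ratio: 40/(-20) = -2, and -80/40 = -2, so r = -2.
Then A·(-2)^2 = -20 gives A = -5, and T(n) = -5·(-2)^n.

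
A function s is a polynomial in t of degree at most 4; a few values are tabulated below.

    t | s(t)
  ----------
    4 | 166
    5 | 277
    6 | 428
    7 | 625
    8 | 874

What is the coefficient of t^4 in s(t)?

0

First differences: 111, 151, 197, 249. Second differences: 40, 46, 52. Third differences: 6, 6.
Level-3 differences are constant, so s has degree 3.
Fitting a degree-3 polynomial gives s(t) = t³ + 5t² + 5t + 2.
The coefficient of t^4 is 0.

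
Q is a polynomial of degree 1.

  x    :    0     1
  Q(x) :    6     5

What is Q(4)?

Write Q(x) = ax + b; the 2 given values yield a linear system in the 2 coefficients.
Solving, Q(x) = -x + 6.
Then Q(4) = 2.

2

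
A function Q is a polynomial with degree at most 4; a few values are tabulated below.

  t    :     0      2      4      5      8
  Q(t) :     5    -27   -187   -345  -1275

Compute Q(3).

Write Q(t) = at^4 + bt³ + ct² + dt + e; the 5 given values yield a linear system in the 5 coefficients.
Solving, the leading coefficient vanishes, and Q(t) = -2t³ - 4t² + 5.
Then Q(3) = -85.

-85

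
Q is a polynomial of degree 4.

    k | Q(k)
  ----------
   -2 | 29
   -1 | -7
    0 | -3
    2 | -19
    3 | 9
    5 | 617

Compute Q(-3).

201

Write Q(k) = ak^4 + bk³ + ck² + dk + e; the 6 given values yield a linear system in the 5 coefficients.
Solving, Q(k) = 2k^4 - 4k³ - 6k² + 4k - 3.
Then Q(-3) = 201.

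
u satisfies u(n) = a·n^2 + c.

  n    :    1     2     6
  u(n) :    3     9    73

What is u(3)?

19

From u(1) = 3 and u(2) = 9: 1a + c = 3 and 4a + c = 9.
Subtracting: 3a = 6, so a = 2; then c = 3 − 2·1 = 1.
So u(n) = 2n² + 1, and u(3) = 19.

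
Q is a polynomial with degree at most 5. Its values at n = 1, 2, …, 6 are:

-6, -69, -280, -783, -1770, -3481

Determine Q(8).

Write Q(n) = an^5 + bn^4 + cn³ + dn² + en + p; the 6 given values yield a linear system in the 6 coefficients.
Solving, the leading coefficient vanishes, and Q(n) = -2n^4 - 4n³ - 5n + 5.
Then Q(8) = -10275.

-10275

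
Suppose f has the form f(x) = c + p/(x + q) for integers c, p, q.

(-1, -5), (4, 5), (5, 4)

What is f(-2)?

-3

(f(x) − c)(x + q) = p for each data point; the three points give a linear system in c and q, then p follows.
Solving: c = 1, q = -1, p = 12, so f(x) = 1 + 12/(x − 1).
Then f(-2) = 1 + 12/(-3) = -3.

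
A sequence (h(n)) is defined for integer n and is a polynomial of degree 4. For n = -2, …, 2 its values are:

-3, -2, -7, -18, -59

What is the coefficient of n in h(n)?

-6

Write h(n) = an^4 + bn³ + cn² + dn + e; the 5 given values yield a linear system in the 5 coefficients.
Solving, h(n) = -n^4 - 2n³ - 2n² - 6n - 7.
The coefficient of n is -6.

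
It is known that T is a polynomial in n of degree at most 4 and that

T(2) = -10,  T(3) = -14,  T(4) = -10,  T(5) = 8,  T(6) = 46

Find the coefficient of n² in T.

First differences: -4, 4, 18, 38. Second differences: 8, 14, 20. Third differences: 6, 6.
Level-3 differences are constant, so T has degree 3.
Fitting a degree-3 polynomial gives T(n) = n³ - 5n² + 2n - 2.
The coefficient of n² is -5.

-5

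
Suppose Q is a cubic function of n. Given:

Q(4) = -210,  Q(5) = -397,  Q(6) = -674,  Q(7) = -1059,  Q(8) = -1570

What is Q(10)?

-3042

Write Q(n) = an³ + bn² + cn + d; the 5 given values yield a linear system in the 4 coefficients.
Solving, Q(n) = -3n³ - 4n - 2.
Then Q(10) = -3042.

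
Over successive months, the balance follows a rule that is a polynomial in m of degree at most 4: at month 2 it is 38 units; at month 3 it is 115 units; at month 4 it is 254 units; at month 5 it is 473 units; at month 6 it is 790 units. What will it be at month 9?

2509

Write the value at m as s(m).
First differences: 77, 139, 219, 317. Second differences: 62, 80, 98. Third differences: 18, 18.
Level-3 differences are constant, so s has degree 3.
Fitting a degree-3 polynomial gives s(m) = 3m³ + 4m² - 2.
Then s(9) = 2509.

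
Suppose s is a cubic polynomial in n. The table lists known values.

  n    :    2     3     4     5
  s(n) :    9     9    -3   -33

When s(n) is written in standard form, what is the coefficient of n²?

Write s(n) = an³ + bn² + cn + d; the 4 given values yield a linear system in the 4 coefficients.
Solving, s(n) = -n³ + 3n² + 4n - 3.
The coefficient of n² is 3.

3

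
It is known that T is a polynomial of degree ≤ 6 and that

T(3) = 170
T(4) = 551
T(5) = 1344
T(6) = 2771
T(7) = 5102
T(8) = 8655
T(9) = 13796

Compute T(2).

First differences: 381, 793, 1427, 2331, 3553, 5141. Second differences: 412, 634, 904, 1222, 1588. Third differences: 222, 270, 318, 366. Fourth differences: 48, 48, 48.
Level-4 differences are constant, so T has degree 4.
Fitting a degree-4 polynomial gives T(k) = 2k^4 + k³ - 6k - 1.
Then T(2) = 27.

27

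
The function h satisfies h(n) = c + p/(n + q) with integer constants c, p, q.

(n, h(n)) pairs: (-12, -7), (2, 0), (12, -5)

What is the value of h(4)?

-3

(h(n) − c)(n + q) = p for each data point; the three points give a linear system in c and q, then p follows.
Solving: c = -6, q = 0, p = 12, so h(n) = -6 + 12/(n + 0).
Then h(4) = -6 + 12/4 = -3.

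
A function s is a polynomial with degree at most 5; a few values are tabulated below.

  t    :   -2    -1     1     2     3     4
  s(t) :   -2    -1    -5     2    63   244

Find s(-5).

415

Write s(t) = at^5 + bt^4 + ct³ + dt² + et + p; the 6 given values yield a linear system in the 6 coefficients.
Solving, the leading coefficient vanishes, and s(t) = t^4 + t³ - 4t² - 3t.
Then s(-5) = 415.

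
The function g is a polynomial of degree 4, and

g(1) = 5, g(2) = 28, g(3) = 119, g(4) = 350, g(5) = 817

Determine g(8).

Write g(x) = ax^4 + bx³ + cx² + dx + e; the 5 given values yield a linear system in the 5 coefficients.
Solving, g(x) = x^4 + 2x³ - 3x² + 3x + 2.
Then g(8) = 4954.

4954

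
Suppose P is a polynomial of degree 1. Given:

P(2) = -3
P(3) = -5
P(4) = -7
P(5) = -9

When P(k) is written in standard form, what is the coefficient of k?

First differences: -2, -2, -2.
Level-1 differences are constant, so P has degree 1.
Fitting a degree-1 polynomial gives P(k) = -2k + 1.
The coefficient of k is -2.

-2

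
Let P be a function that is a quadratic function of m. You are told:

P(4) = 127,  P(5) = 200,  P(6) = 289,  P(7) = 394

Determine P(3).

Write P(m) = am² + bm + c; the 4 given values yield a linear system in the 3 coefficients.
Solving, P(m) = 8m² + m - 5.
Then P(3) = 70.

70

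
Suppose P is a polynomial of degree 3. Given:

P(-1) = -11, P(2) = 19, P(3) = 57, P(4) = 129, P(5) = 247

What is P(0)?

Write P(m) = am³ + bm² + cm + d; the 5 given values yield a linear system in the 4 coefficients.
Solving, P(m) = 2m³ - m² + 5m - 3.
The constant term is P(0) = -3.

-3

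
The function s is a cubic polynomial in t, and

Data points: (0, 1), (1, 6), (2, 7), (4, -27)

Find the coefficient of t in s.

Write s(t) = at³ + bt² + ct + d; the 4 given values yield a linear system in the 4 coefficients.
Solving, s(t) = -t³ + t² + 5t + 1.
The coefficient of t is 5.

5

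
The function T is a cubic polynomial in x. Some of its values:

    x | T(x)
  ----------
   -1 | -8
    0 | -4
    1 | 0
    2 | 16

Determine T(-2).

-24

Write T(x) = ax³ + bx² + cx + d; the 4 given values yield a linear system in the 4 coefficients.
Solving, T(x) = 2x³ + 2x - 4.
Then T(-2) = -24.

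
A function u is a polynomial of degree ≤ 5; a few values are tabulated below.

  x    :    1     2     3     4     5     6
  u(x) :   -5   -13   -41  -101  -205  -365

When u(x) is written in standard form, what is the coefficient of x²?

2

First differences: -8, -28, -60, -104, -160. Second differences: -20, -32, -44, -56. Third differences: -12, -12, -12.
Level-3 differences are constant, so u has degree 3.
Fitting a degree-3 polynomial gives u(x) = -2x³ + 2x² - 5.
The coefficient of x² is 2.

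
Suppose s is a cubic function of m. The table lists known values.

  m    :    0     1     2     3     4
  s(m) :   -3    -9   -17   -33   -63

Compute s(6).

-189

First differences: -6, -8, -16, -30. Second differences: -2, -8, -14. Third differences: -6, -6.
Level-3 differences are constant, so s has degree 3.
Fitting a degree-3 polynomial gives s(m) = -m³ + 2m² - 7m - 3.
Then s(6) = -189.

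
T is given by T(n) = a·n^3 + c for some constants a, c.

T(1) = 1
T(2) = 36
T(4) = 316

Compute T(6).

From T(1) = 1 and T(2) = 36: 1a + c = 1 and 8a + c = 36.
Subtracting: 7a = 35, so a = 5; then c = 1 − 5·1 = -4.
So T(n) = 5n³ − 4, and T(6) = 1076.

1076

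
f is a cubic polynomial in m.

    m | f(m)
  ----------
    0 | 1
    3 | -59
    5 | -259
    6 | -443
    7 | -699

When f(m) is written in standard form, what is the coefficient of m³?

-2

Write f(m) = am³ + bm² + cm + d; the 5 given values yield a linear system in the 4 coefficients.
Solving, f(m) = -2m³ - 2m + 1.
The coefficient of m³ is -2.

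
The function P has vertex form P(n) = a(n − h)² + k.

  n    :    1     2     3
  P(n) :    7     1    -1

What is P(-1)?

31

First differences -6, -2; second difference 4 = 2a, so a = 2.
Expanding, the n-coefficient is −2ah = -4h; matching it to the data gives h = 3, and then k = -1.
So P(n) = 2(n − 3)² − 1.
P(-1) = 2·(-4)² − 1 = 31.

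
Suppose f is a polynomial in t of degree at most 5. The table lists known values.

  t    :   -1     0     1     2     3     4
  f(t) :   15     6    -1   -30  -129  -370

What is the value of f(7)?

-3025

First differences: -9, -7, -29, -99, -241. Second differences: 2, -22, -70, -142. Third differences: -24, -48, -72. Fourth differences: -24, -24.
Level-4 differences are constant, so f has degree 4.
Fitting a degree-4 polynomial gives f(t) = -t^4 - 2t³ + 2t² - 6t + 6.
Then f(7) = -3025.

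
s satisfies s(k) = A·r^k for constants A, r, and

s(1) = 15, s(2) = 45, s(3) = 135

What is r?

3

Consecutive ratio: 45/15 = 3, and 135/45 = 3, so r = 3.
Then A·3^1 = 15 gives A = 5, and s(k) = 5·3^k.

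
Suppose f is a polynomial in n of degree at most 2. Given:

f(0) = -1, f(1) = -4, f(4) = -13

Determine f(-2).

Write f(n) = an² + bn + c; the 3 given values yield a linear system in the 3 coefficients.
Solving, the leading coefficient vanishes, and f(n) = -3n - 1.
Then f(-2) = 5.

5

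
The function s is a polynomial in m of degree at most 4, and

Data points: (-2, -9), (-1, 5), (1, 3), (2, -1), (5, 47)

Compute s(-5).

Write s(m) = am^4 + bm³ + cm² + dm + e; the 5 given values yield a linear system in the 5 coefficients.
Solving, the leading coefficient vanishes, and s(m) = m³ - 3m² - 2m + 7.
Then s(-5) = -183.

-183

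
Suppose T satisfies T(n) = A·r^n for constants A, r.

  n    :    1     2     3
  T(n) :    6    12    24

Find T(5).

96

Consecutive ratio: 12/6 = 2, and 24/12 = 2, so r = 2.
Then A·2^1 = 6 gives A = 3, and T(n) = 3·2^n.
T(5) = 3·2^5 = 96.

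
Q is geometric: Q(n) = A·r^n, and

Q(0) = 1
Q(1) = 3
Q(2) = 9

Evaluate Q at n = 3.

Consecutive ratio: 3/1 = 3, and 9/3 = 3, so r = 3.
Then A·3^0 = 1 gives A = 1, and Q(n) = 1·3^n.
Q(3) = 1·3^3 = 27.

27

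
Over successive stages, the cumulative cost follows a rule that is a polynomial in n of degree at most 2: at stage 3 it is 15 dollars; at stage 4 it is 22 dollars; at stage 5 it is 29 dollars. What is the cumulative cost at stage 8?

Write the value at n as T(n).
First differences: 7, 7.
Level-1 differences are constant, so T has degree 1.
Fitting a degree-1 polynomial gives T(n) = 7n - 6.
Then T(8) = 50.

50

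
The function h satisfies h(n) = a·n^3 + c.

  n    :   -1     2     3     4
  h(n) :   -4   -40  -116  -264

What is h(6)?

From h(-1) = -4 and h(2) = -40: -1a + c = -4 and 8a + c = -40.
Subtracting: 9a = -36, so a = -4; then c = -4 − (-4)·(-1) = -8.
So h(n) = -4n³ − 8, and h(6) = -872.

-872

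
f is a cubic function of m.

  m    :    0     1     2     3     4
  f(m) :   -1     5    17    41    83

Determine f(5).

149

Write f(m) = am³ + bm² + cm + d; the 5 given values yield a linear system in the 4 coefficients.
Solving, f(m) = m³ + 5m - 1.
Then f(5) = 149.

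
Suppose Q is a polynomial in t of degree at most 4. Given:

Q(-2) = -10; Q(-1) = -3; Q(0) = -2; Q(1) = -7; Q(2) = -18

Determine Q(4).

First differences: 7, 1, -5, -11. Second differences: -6, -6, -6.
Level-2 differences are constant, so Q has degree 2.
Fitting a degree-2 polynomial gives Q(t) = -3t² - 2t - 2.
Then Q(4) = -58.

-58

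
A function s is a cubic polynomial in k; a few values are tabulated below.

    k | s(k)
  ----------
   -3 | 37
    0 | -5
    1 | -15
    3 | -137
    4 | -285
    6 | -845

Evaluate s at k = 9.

-2615

Write s(k) = ak³ + bk² + ck + d; the 6 given values yield a linear system in the 4 coefficients.
Solving, s(k) = -3k³ - 5k² - 2k - 5.
Then s(9) = -2615.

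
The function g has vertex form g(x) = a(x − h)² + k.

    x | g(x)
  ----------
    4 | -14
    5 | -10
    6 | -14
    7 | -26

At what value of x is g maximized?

5

First differences 4, -4, -12; second difference -8 = 2a, so a = -4.
Expanding, the x-coefficient is −2ah = 8h; matching it to the data gives h = 5, and then k = -10.
So g(x) = -4(x − 5)² − 10.
Hence h = 5.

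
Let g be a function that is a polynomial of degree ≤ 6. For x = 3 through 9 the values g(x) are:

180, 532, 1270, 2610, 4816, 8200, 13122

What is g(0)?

0

First differences: 352, 738, 1340, 2206, 3384, 4922. Second differences: 386, 602, 866, 1178, 1538. Third differences: 216, 264, 312, 360. Fourth differences: 48, 48, 48.
Level-4 differences are constant, so g has degree 4.
Fitting a degree-4 polynomial gives g(x) = 2x^4 - x² + 9x.
The constant term is g(0) = 0.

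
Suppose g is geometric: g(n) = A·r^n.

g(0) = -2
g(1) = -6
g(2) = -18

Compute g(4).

Consecutive ratio: -6/(-2) = 3, and -18/(-6) = 3, so r = 3.
Then A·3^0 = -2 gives A = -2, and g(n) = -2·3^n.
g(4) = -2·3^4 = -162.

-162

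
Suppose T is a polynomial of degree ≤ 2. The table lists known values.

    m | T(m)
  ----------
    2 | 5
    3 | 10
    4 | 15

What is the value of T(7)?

30

First differences: 5, 5.
Level-1 differences are constant, so T has degree 1.
Fitting a degree-1 polynomial gives T(m) = 5m - 5.
Then T(7) = 30.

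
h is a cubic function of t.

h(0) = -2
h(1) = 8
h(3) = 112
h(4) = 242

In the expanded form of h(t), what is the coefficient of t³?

3

Write h(t) = at³ + bt² + ct + d; the 4 given values yield a linear system in the 4 coefficients.
Solving, h(t) = 3t³ + 2t² + 5t - 2.
The coefficient of t³ is 3.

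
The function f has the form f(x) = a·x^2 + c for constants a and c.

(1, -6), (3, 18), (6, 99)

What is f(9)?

234

From f(1) = -6 and f(3) = 18: 1a + c = -6 and 9a + c = 18.
Subtracting: 8a = 24, so a = 3; then c = -6 − 3·1 = -9.
So f(x) = 3x² − 9, and f(9) = 234.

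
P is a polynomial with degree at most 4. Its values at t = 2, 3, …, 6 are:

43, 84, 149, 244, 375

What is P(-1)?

4

First differences: 41, 65, 95, 131. Second differences: 24, 30, 36. Third differences: 6, 6.
Level-3 differences are constant, so P has degree 3.
Fitting a degree-3 polynomial gives P(t) = t³ + 3t² + 7t + 9.
Then P(-1) = 4.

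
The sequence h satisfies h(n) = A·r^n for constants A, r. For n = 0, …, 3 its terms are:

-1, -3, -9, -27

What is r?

Consecutive ratio: -3/(-1) = 3, and -9/(-3) = 3, so r = 3.
Then A·3^0 = -1 gives A = -1, and h(n) = -1·3^n.

3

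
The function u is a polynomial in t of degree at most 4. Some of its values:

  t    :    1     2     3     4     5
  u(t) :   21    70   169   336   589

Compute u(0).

Write u(t) = at^4 + bt³ + ct² + dt + e; the 5 given values yield a linear system in the 5 coefficients.
Solving, the leading coefficient vanishes, and u(t) = 3t³ + 7t² + 7t + 4.
Then u(0) = 4.

4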